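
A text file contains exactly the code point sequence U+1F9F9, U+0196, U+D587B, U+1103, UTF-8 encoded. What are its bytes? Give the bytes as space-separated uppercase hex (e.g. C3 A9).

U+1F9F9: 4-byte form → F0 9F A7 B9.
U+0196: 2-byte form → C6 96.
U+D587B: 4-byte form → F3 95 A1 BB.
U+1103: 3-byte form → E1 84 83.
Concatenated (13 bytes): F0 9F A7 B9 C6 96 F3 95 A1 BB E1 84 83.

F0 9F A7 B9 C6 96 F3 95 A1 BB E1 84 83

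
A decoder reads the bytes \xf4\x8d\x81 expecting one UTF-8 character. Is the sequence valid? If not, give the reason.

Leading byte 0xF4 = 11110100 → 4-byte form, but only 3 bytes are present.

invalid (sequence truncated)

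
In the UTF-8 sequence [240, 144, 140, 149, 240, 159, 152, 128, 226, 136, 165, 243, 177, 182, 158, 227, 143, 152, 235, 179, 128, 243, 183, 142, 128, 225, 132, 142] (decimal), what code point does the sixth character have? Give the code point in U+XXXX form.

Offset 0: leading byte 0xF0 = 11110000 → 4-byte char #1 = F0 90 8C 95.
Offset 4: leading byte 0xF0 = 11110000 → 4-byte char #2 = F0 9F 98 80.
Offset 8: leading byte 0xE2 = 11100010 → 3-byte char #3 = E2 88 A5.
Offset 11: leading byte 0xF3 = 11110011 → 4-byte char #4 = F3 B1 B6 9E.
Offset 15: leading byte 0xE3 = 11100011 → 3-byte char #5 = E3 8F 98.
Offset 18: leading byte 0xEB = 11101011 → 3-byte char #6 = EB B3 80.
Leading byte 0xEB = 11101011 matches 1110xxxx → 3-byte sequence.
Byte 1: 0xEB = 11101011, payload 1011 (4 bits).
Byte 2: 0xB3 = 10110011 (10xxxxxx ✓), payload 110011.
Byte 3: 0x80 = 10000000 (10xxxxxx ✓), payload 000000.
Concatenate: 1011110011000000 = 0xBCC0 (16 bits → U+BCC0).

U+BCC0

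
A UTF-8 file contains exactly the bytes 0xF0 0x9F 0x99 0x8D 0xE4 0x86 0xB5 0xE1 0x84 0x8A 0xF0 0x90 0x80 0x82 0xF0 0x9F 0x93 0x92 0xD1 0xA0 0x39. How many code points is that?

Byte at offset 0: 0xF0 = 11110000 → 4-byte char (#1). Advance 4.
Byte at offset 4: 0xE4 = 11100100 → 3-byte char (#2). Advance 3.
Byte at offset 7: 0xE1 = 11100001 → 3-byte char (#3). Advance 3.
Byte at offset 10: 0xF0 = 11110000 → 4-byte char (#4). Advance 4.
Byte at offset 14: 0xF0 = 11110000 → 4-byte char (#5). Advance 4.
Byte at offset 18: 0xD1 = 11010001 → 2-byte char (#6). Advance 2.
Byte at offset 20: 0x39 = 00111001 → 1-byte char (#7). Advance 1.
Reached end at offset 21 after 7 code points.

7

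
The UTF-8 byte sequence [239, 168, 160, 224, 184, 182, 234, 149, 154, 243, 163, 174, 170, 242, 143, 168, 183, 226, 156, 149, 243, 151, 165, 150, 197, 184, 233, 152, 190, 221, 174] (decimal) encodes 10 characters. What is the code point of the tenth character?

Offset 0: leading byte 0xEF = 11101111 → 3-byte char #1 = EF A8 A0.
Offset 3: leading byte 0xE0 = 11100000 → 3-byte char #2 = E0 B8 B6.
Offset 6: leading byte 0xEA = 11101010 → 3-byte char #3 = EA 95 9A.
Offset 9: leading byte 0xF3 = 11110011 → 4-byte char #4 = F3 A3 AE AA.
Offset 13: leading byte 0xF2 = 11110010 → 4-byte char #5 = F2 8F A8 B7.
Offset 17: leading byte 0xE2 = 11100010 → 3-byte char #6 = E2 9C 95.
Offset 20: leading byte 0xF3 = 11110011 → 4-byte char #7 = F3 97 A5 96.
Offset 24: leading byte 0xC5 = 11000101 → 2-byte char #8 = C5 B8.
Offset 26: leading byte 0xE9 = 11101001 → 3-byte char #9 = E9 98 BE.
Offset 29: leading byte 0xDD = 11011101 → 2-byte char #10 = DD AE.
Leading byte 0xDD = 11011101 matches 110xxxxx → 2-byte sequence.
Byte 1: 0xDD = 11011101, payload 11101 (5 bits).
Byte 2: 0xAE = 10101110 (10xxxxxx ✓), payload 101110.
Concatenate: 11101101110 = 0x76E (11 bits → U+076E).

U+076E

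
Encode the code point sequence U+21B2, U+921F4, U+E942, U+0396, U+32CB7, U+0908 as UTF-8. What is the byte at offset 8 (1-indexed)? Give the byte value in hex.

0xEE

1-indexed offset 8 is 0-indexed offset 7.
U+21B2 → 3-byte form E2 86 B2 at offsets 0–2.
U+921F4 → 4-byte form F2 92 87 B4 at offsets 3–6.
U+E942 → 3-byte form EE A5 82 at offsets 7–9.
Offset 7 falls in char 3's range; it's byte 1 of EE A5 82 = 0xEE.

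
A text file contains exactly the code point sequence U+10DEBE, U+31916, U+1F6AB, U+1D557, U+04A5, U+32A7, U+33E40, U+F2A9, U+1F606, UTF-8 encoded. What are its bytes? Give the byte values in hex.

F4 8D BA BE F0 B1 A4 96 F0 9F 9A AB F0 9D 95 97 D2 A5 E3 8A A7 F0 B3 B9 80 EF 8A A9 F0 9F 98 86

U+10DEBE: 4-byte form → F4 8D BA BE.
U+31916: 4-byte form → F0 B1 A4 96.
U+1F6AB: 4-byte form → F0 9F 9A AB.
U+1D557: 4-byte form → F0 9D 95 97.
U+04A5: 2-byte form → D2 A5.
U+32A7: 3-byte form → E3 8A A7.
U+33E40: 4-byte form → F0 B3 B9 80.
U+F2A9: 3-byte form → EF 8A A9.
U+1F606: 4-byte form → F0 9F 98 86.
Concatenated (32 bytes): F4 8D BA BE F0 B1 A4 96 F0 9F 9A AB F0 9D 95 97 D2 A5 E3 8A A7 F0 B3 B9 80 EF 8A A9 F0 9F 98 86.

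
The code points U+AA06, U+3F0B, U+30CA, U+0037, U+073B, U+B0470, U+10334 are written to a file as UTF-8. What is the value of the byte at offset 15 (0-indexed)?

U+AA06 → 3-byte form EA A8 86 at offsets 0–2.
U+3F0B → 3-byte form E3 BC 8B at offsets 3–5.
U+30CA → 3-byte form E3 83 8A at offsets 6–8.
U+0037 → 1-byte form 37 at offsets 9–9.
U+073B → 2-byte form DC BB at offsets 10–11.
U+B0470 → 4-byte form F2 B0 91 B0 at offsets 12–15.
Offset 15 falls in char 6's range; it's byte 4 of F2 B0 91 B0 = 0xB0.

0xB0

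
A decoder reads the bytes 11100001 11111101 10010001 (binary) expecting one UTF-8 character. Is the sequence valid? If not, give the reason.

invalid (non-continuation byte where continuation expected)

Leading byte 0xE1 = 11100001 → 3-byte form.
Byte 2 is 0xFD = 11111101, which is not 10xxxxxx — expected a continuation byte.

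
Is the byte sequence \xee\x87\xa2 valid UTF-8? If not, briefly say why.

Leading byte 0xEE = 11101110 → 3-byte form.
Continuation bytes 0x87=10000111, 0xA2=10100010 all match 10xxxxxx.
Decoded value 0xE1E2 is ≥ 0x800 (shortest form) and not a surrogate.

valid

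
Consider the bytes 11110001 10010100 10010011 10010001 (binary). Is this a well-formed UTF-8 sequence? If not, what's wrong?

valid

Leading byte 0xF1 = 11110001 → 4-byte form.
Continuation bytes 0x94=10010100, 0x93=10010011, 0x91=10010001 all match 10xxxxxx.
Decoded value 0x544D1 is ≥ 0x10000 (shortest form) and not a surrogate.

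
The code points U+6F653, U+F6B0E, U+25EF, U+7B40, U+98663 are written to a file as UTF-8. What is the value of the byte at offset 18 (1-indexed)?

0xA3

1-indexed offset 18 is 0-indexed offset 17.
U+6F653 → 4-byte form F1 AF 99 93 at offsets 0–3.
U+F6B0E → 4-byte form F3 B6 AC 8E at offsets 4–7.
U+25EF → 3-byte form E2 97 AF at offsets 8–10.
U+7B40 → 3-byte form E7 AD 80 at offsets 11–13.
U+98663 → 4-byte form F2 98 99 A3 at offsets 14–17.
Offset 17 falls in char 5's range; it's byte 4 of F2 98 99 A3 = 0xA3.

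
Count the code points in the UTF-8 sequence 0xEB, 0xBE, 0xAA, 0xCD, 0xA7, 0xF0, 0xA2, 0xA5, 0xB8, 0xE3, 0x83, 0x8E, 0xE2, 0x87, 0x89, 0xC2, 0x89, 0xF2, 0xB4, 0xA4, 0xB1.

7

Byte at offset 0: 0xEB = 11101011 → 3-byte char (#1). Advance 3.
Byte at offset 3: 0xCD = 11001101 → 2-byte char (#2). Advance 2.
Byte at offset 5: 0xF0 = 11110000 → 4-byte char (#3). Advance 4.
Byte at offset 9: 0xE3 = 11100011 → 3-byte char (#4). Advance 3.
Byte at offset 12: 0xE2 = 11100010 → 3-byte char (#5). Advance 3.
Byte at offset 15: 0xC2 = 11000010 → 2-byte char (#6). Advance 2.
Byte at offset 17: 0xF2 = 11110010 → 4-byte char (#7). Advance 4.
Reached end at offset 21 after 7 code points.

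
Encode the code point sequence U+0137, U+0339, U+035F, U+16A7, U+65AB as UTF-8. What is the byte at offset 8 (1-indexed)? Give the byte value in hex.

1-indexed offset 8 is 0-indexed offset 7.
U+0137 → 2-byte form C4 B7 at offsets 0–1.
U+0339 → 2-byte form CC B9 at offsets 2–3.
U+035F → 2-byte form CD 9F at offsets 4–5.
U+16A7 → 3-byte form E1 9A A7 at offsets 6–8.
Offset 7 falls in char 4's range; it's byte 2 of E1 9A A7 = 0x9A.

0x9A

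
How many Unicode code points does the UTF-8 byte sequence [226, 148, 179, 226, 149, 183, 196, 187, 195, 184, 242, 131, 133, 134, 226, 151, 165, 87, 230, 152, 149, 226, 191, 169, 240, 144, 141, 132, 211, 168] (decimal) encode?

Byte at offset 0: 0xE2 = 11100010 → 3-byte char (#1). Advance 3.
Byte at offset 3: 0xE2 = 11100010 → 3-byte char (#2). Advance 3.
Byte at offset 6: 0xC4 = 11000100 → 2-byte char (#3). Advance 2.
Byte at offset 8: 0xC3 = 11000011 → 2-byte char (#4). Advance 2.
Byte at offset 10: 0xF2 = 11110010 → 4-byte char (#5). Advance 4.
Byte at offset 14: 0xE2 = 11100010 → 3-byte char (#6). Advance 3.
Byte at offset 17: 0x57 = 01010111 → 1-byte char (#7). Advance 1.
Byte at offset 18: 0xE6 = 11100110 → 3-byte char (#8). Advance 3.
Byte at offset 21: 0xE2 = 11100010 → 3-byte char (#9). Advance 3.
Byte at offset 24: 0xF0 = 11110000 → 4-byte char (#10). Advance 4.
Byte at offset 28: 0xD3 = 11010011 → 2-byte char (#11). Advance 2.
Reached end at offset 30 after 11 code points.

11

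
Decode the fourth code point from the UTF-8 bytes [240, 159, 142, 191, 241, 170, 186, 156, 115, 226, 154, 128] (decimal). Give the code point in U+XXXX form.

Offset 0: leading byte 0xF0 = 11110000 → 4-byte char #1 = F0 9F 8E BF.
Offset 4: leading byte 0xF1 = 11110001 → 4-byte char #2 = F1 AA BA 9C.
Offset 8: leading byte 0x73 = 01110011 → 1-byte char #3 = 73.
Offset 9: leading byte 0xE2 = 11100010 → 3-byte char #4 = E2 9A 80.
Leading byte 0xE2 = 11100010 matches 1110xxxx → 3-byte sequence.
Byte 1: 0xE2 = 11100010, payload 0010 (4 bits).
Byte 2: 0x9A = 10011010 (10xxxxxx ✓), payload 011010.
Byte 3: 0x80 = 10000000 (10xxxxxx ✓), payload 000000.
Concatenate: 0010011010000000 = 0x2680 (16 bits → U+2680).

U+2680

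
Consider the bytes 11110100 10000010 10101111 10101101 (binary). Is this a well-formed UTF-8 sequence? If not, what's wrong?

valid

Leading byte 0xF4 = 11110100 → 4-byte form.
Continuation bytes 0x82=10000010, 0xAF=10101111, 0xAD=10101101 all match 10xxxxxx.
Decoded value 0x102BED is ≥ 0x10000 (shortest form) and not a surrogate.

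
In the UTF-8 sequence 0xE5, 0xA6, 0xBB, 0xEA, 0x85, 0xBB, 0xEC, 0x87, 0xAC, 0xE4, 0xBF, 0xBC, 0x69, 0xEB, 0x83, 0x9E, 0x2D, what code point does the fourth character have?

U+4FFC

Offset 0: leading byte 0xE5 = 11100101 → 3-byte char #1 = E5 A6 BB.
Offset 3: leading byte 0xEA = 11101010 → 3-byte char #2 = EA 85 BB.
Offset 6: leading byte 0xEC = 11101100 → 3-byte char #3 = EC 87 AC.
Offset 9: leading byte 0xE4 = 11100100 → 3-byte char #4 = E4 BF BC.
Leading byte 0xE4 = 11100100 matches 1110xxxx → 3-byte sequence.
Byte 1: 0xE4 = 11100100, payload 0100 (4 bits).
Byte 2: 0xBF = 10111111 (10xxxxxx ✓), payload 111111.
Byte 3: 0xBC = 10111100 (10xxxxxx ✓), payload 111100.
Concatenate: 0100111111111100 = 0x4FFC (16 bits → U+4FFC).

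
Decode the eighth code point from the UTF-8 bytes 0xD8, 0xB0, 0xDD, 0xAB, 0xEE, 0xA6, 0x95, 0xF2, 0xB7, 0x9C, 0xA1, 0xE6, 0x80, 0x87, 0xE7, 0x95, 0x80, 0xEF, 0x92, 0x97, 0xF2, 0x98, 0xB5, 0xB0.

U+98D70

Offset 0: leading byte 0xD8 = 11011000 → 2-byte char #1 = D8 B0.
Offset 2: leading byte 0xDD = 11011101 → 2-byte char #2 = DD AB.
Offset 4: leading byte 0xEE = 11101110 → 3-byte char #3 = EE A6 95.
Offset 7: leading byte 0xF2 = 11110010 → 4-byte char #4 = F2 B7 9C A1.
Offset 11: leading byte 0xE6 = 11100110 → 3-byte char #5 = E6 80 87.
Offset 14: leading byte 0xE7 = 11100111 → 3-byte char #6 = E7 95 80.
Offset 17: leading byte 0xEF = 11101111 → 3-byte char #7 = EF 92 97.
Offset 20: leading byte 0xF2 = 11110010 → 4-byte char #8 = F2 98 B5 B0.
Leading byte 0xF2 = 11110010 matches 11110xxx → 4-byte sequence.
Byte 1: 0xF2 = 11110010, payload 010 (3 bits).
Byte 2: 0x98 = 10011000 (10xxxxxx ✓), payload 011000.
Byte 3: 0xB5 = 10110101 (10xxxxxx ✓), payload 110101.
Byte 4: 0xB0 = 10110000 (10xxxxxx ✓), payload 110000.
Concatenate: 010011000110101110000 = 0x98D70 (21 bits → U+98D70).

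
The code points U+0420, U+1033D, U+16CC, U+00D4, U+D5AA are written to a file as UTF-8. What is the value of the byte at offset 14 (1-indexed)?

1-indexed offset 14 is 0-indexed offset 13.
U+0420 → 2-byte form D0 A0 at offsets 0–1.
U+1033D → 4-byte form F0 90 8C BD at offsets 2–5.
U+16CC → 3-byte form E1 9B 8C at offsets 6–8.
U+00D4 → 2-byte form C3 94 at offsets 9–10.
U+D5AA → 3-byte form ED 96 AA at offsets 11–13.
Offset 13 falls in char 5's range; it's byte 3 of ED 96 AA = 0xAA.

0xAA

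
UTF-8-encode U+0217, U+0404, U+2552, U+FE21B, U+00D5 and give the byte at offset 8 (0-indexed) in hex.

0xBE

U+0217 → 2-byte form C8 97 at offsets 0–1.
U+0404 → 2-byte form D0 84 at offsets 2–3.
U+2552 → 3-byte form E2 95 92 at offsets 4–6.
U+FE21B → 4-byte form F3 BE 88 9B at offsets 7–10.
Offset 8 falls in char 4's range; it's byte 2 of F3 BE 88 9B = 0xBE.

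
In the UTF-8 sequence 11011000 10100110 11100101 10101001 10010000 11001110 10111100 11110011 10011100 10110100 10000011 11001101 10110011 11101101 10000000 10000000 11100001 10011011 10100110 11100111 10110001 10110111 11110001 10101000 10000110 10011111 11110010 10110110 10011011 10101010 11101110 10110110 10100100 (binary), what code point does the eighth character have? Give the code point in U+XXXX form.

U+7C77

Offset 0: leading byte 0xD8 = 11011000 → 2-byte char #1 = D8 A6.
Offset 2: leading byte 0xE5 = 11100101 → 3-byte char #2 = E5 A9 90.
Offset 5: leading byte 0xCE = 11001110 → 2-byte char #3 = CE BC.
Offset 7: leading byte 0xF3 = 11110011 → 4-byte char #4 = F3 9C B4 83.
Offset 11: leading byte 0xCD = 11001101 → 2-byte char #5 = CD B3.
Offset 13: leading byte 0xED = 11101101 → 3-byte char #6 = ED 80 80.
Offset 16: leading byte 0xE1 = 11100001 → 3-byte char #7 = E1 9B A6.
Offset 19: leading byte 0xE7 = 11100111 → 3-byte char #8 = E7 B1 B7.
Leading byte 0xE7 = 11100111 matches 1110xxxx → 3-byte sequence.
Byte 1: 0xE7 = 11100111, payload 0111 (4 bits).
Byte 2: 0xB1 = 10110001 (10xxxxxx ✓), payload 110001.
Byte 3: 0xB7 = 10110111 (10xxxxxx ✓), payload 110111.
Concatenate: 0111110001110111 = 0x7C77 (16 bits → U+7C77).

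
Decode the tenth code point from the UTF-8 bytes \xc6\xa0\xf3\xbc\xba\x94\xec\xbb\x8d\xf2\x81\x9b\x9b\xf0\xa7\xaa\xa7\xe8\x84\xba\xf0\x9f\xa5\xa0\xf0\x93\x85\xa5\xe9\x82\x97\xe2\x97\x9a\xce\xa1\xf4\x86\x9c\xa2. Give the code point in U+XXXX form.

U+25DA

Offset 0: leading byte 0xC6 = 11000110 → 2-byte char #1 = C6 A0.
Offset 2: leading byte 0xF3 = 11110011 → 4-byte char #2 = F3 BC BA 94.
Offset 6: leading byte 0xEC = 11101100 → 3-byte char #3 = EC BB 8D.
Offset 9: leading byte 0xF2 = 11110010 → 4-byte char #4 = F2 81 9B 9B.
Offset 13: leading byte 0xF0 = 11110000 → 4-byte char #5 = F0 A7 AA A7.
Offset 17: leading byte 0xE8 = 11101000 → 3-byte char #6 = E8 84 BA.
Offset 20: leading byte 0xF0 = 11110000 → 4-byte char #7 = F0 9F A5 A0.
Offset 24: leading byte 0xF0 = 11110000 → 4-byte char #8 = F0 93 85 A5.
Offset 28: leading byte 0xE9 = 11101001 → 3-byte char #9 = E9 82 97.
Offset 31: leading byte 0xE2 = 11100010 → 3-byte char #10 = E2 97 9A.
Leading byte 0xE2 = 11100010 matches 1110xxxx → 3-byte sequence.
Byte 1: 0xE2 = 11100010, payload 0010 (4 bits).
Byte 2: 0x97 = 10010111 (10xxxxxx ✓), payload 010111.
Byte 3: 0x9A = 10011010 (10xxxxxx ✓), payload 011010.
Concatenate: 0010010111011010 = 0x25DA (16 bits → U+25DA).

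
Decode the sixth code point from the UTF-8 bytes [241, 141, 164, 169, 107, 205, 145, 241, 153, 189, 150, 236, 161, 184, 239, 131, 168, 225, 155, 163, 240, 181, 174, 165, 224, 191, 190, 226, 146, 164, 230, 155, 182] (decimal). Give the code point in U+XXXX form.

U+F0E8

Offset 0: leading byte 0xF1 = 11110001 → 4-byte char #1 = F1 8D A4 A9.
Offset 4: leading byte 0x6B = 01101011 → 1-byte char #2 = 6B.
Offset 5: leading byte 0xCD = 11001101 → 2-byte char #3 = CD 91.
Offset 7: leading byte 0xF1 = 11110001 → 4-byte char #4 = F1 99 BD 96.
Offset 11: leading byte 0xEC = 11101100 → 3-byte char #5 = EC A1 B8.
Offset 14: leading byte 0xEF = 11101111 → 3-byte char #6 = EF 83 A8.
Leading byte 0xEF = 11101111 matches 1110xxxx → 3-byte sequence.
Byte 1: 0xEF = 11101111, payload 1111 (4 bits).
Byte 2: 0x83 = 10000011 (10xxxxxx ✓), payload 000011.
Byte 3: 0xA8 = 10101000 (10xxxxxx ✓), payload 101000.
Concatenate: 1111000011101000 = 0xF0E8 (16 bits → U+F0E8).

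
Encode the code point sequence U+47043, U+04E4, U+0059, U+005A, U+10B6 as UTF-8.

U+47043: 4-byte form → F1 87 81 83.
U+04E4: 2-byte form → D3 A4.
U+0059: 1-byte form → 59.
U+005A: 1-byte form → 5A.
U+10B6: 3-byte form → E1 82 B6.
Concatenated (11 bytes): F1 87 81 83 D3 A4 59 5A E1 82 B6.

F1 87 81 83 D3 A4 59 5A E1 82 B6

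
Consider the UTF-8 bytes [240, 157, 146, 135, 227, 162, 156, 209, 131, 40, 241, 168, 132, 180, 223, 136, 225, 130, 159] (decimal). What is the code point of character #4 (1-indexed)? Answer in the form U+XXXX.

U+0028

Offset 0: leading byte 0xF0 = 11110000 → 4-byte char #1 = F0 9D 92 87.
Offset 4: leading byte 0xE3 = 11100011 → 3-byte char #2 = E3 A2 9C.
Offset 7: leading byte 0xD1 = 11010001 → 2-byte char #3 = D1 83.
Offset 9: leading byte 0x28 = 00101000 → 1-byte char #4 = 28.
Leading byte 0x28 = 00101000 matches 0xxxxxxx → 1-byte sequence.
Byte 1: 0x28 = 00101000, payload 0101000 (7 bits).
Concatenate: 0101000 = 0x28 (7 bits → U+0028).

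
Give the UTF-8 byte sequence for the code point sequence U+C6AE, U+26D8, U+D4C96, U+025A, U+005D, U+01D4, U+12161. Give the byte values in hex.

EC 9A AE E2 9B 98 F3 94 B2 96 C9 9A 5D C7 94 F0 92 85 A1

U+C6AE: 3-byte form → EC 9A AE.
U+26D8: 3-byte form → E2 9B 98.
U+D4C96: 4-byte form → F3 94 B2 96.
U+025A: 2-byte form → C9 9A.
U+005D: 1-byte form → 5D.
U+01D4: 2-byte form → C7 94.
U+12161: 4-byte form → F0 92 85 A1.
Concatenated (19 bytes): EC 9A AE E2 9B 98 F3 94 B2 96 C9 9A 5D C7 94 F0 92 85 A1.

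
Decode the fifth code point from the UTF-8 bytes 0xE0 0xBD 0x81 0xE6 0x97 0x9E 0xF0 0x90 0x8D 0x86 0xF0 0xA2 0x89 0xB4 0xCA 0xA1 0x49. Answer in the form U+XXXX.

U+02A1

Offset 0: leading byte 0xE0 = 11100000 → 3-byte char #1 = E0 BD 81.
Offset 3: leading byte 0xE6 = 11100110 → 3-byte char #2 = E6 97 9E.
Offset 6: leading byte 0xF0 = 11110000 → 4-byte char #3 = F0 90 8D 86.
Offset 10: leading byte 0xF0 = 11110000 → 4-byte char #4 = F0 A2 89 B4.
Offset 14: leading byte 0xCA = 11001010 → 2-byte char #5 = CA A1.
Leading byte 0xCA = 11001010 matches 110xxxxx → 2-byte sequence.
Byte 1: 0xCA = 11001010, payload 01010 (5 bits).
Byte 2: 0xA1 = 10100001 (10xxxxxx ✓), payload 100001.
Concatenate: 01010100001 = 0x2A1 (11 bits → U+02A1).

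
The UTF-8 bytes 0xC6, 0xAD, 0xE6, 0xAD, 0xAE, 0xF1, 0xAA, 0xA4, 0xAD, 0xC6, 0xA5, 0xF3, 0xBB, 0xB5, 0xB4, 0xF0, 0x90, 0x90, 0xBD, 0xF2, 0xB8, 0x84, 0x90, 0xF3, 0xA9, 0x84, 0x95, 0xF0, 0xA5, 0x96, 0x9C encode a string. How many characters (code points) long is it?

Byte at offset 0: 0xC6 = 11000110 → 2-byte char (#1). Advance 2.
Byte at offset 2: 0xE6 = 11100110 → 3-byte char (#2). Advance 3.
Byte at offset 5: 0xF1 = 11110001 → 4-byte char (#3). Advance 4.
Byte at offset 9: 0xC6 = 11000110 → 2-byte char (#4). Advance 2.
Byte at offset 11: 0xF3 = 11110011 → 4-byte char (#5). Advance 4.
Byte at offset 15: 0xF0 = 11110000 → 4-byte char (#6). Advance 4.
Byte at offset 19: 0xF2 = 11110010 → 4-byte char (#7). Advance 4.
Byte at offset 23: 0xF3 = 11110011 → 4-byte char (#8). Advance 4.
Byte at offset 27: 0xF0 = 11110000 → 4-byte char (#9). Advance 4.
Reached end at offset 31 after 9 code points.

9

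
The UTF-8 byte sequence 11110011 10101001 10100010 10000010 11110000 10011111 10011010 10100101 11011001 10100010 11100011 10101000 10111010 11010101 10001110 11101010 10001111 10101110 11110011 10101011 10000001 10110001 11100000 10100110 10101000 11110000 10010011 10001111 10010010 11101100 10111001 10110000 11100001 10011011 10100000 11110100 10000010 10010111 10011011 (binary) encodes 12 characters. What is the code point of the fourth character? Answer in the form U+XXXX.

U+3A3A

Offset 0: leading byte 0xF3 = 11110011 → 4-byte char #1 = F3 A9 A2 82.
Offset 4: leading byte 0xF0 = 11110000 → 4-byte char #2 = F0 9F 9A A5.
Offset 8: leading byte 0xD9 = 11011001 → 2-byte char #3 = D9 A2.
Offset 10: leading byte 0xE3 = 11100011 → 3-byte char #4 = E3 A8 BA.
Leading byte 0xE3 = 11100011 matches 1110xxxx → 3-byte sequence.
Byte 1: 0xE3 = 11100011, payload 0011 (4 bits).
Byte 2: 0xA8 = 10101000 (10xxxxxx ✓), payload 101000.
Byte 3: 0xBA = 10111010 (10xxxxxx ✓), payload 111010.
Concatenate: 0011101000111010 = 0x3A3A (16 bits → U+3A3A).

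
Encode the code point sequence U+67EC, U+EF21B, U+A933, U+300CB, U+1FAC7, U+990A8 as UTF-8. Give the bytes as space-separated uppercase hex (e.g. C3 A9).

E6 9F AC F3 AF 88 9B EA A4 B3 F0 B0 83 8B F0 9F AB 87 F2 99 82 A8

U+67EC: 3-byte form → E6 9F AC.
U+EF21B: 4-byte form → F3 AF 88 9B.
U+A933: 3-byte form → EA A4 B3.
U+300CB: 4-byte form → F0 B0 83 8B.
U+1FAC7: 4-byte form → F0 9F AB 87.
U+990A8: 4-byte form → F2 99 82 A8.
Concatenated (22 bytes): E6 9F AC F3 AF 88 9B EA A4 B3 F0 B0 83 8B F0 9F AB 87 F2 99 82 A8.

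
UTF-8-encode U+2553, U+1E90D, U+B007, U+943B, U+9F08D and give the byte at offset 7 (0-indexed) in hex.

0xEB

U+2553 → 3-byte form E2 95 93 at offsets 0–2.
U+1E90D → 4-byte form F0 9E A4 8D at offsets 3–6.
U+B007 → 3-byte form EB 80 87 at offsets 7–9.
Offset 7 falls in char 3's range; it's byte 1 of EB 80 87 = 0xEB.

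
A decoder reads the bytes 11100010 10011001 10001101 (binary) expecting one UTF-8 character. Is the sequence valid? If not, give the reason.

valid

Leading byte 0xE2 = 11100010 → 3-byte form.
Continuation bytes 0x99=10011001, 0x8D=10001101 all match 10xxxxxx.
Decoded value 0x264D is ≥ 0x800 (shortest form) and not a surrogate.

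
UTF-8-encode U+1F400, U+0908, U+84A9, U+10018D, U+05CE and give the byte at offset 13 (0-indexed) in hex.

0x8D

U+1F400 → 4-byte form F0 9F 90 80 at offsets 0–3.
U+0908 → 3-byte form E0 A4 88 at offsets 4–6.
U+84A9 → 3-byte form E8 92 A9 at offsets 7–9.
U+10018D → 4-byte form F4 80 86 8D at offsets 10–13.
Offset 13 falls in char 4's range; it's byte 4 of F4 80 86 8D = 0x8D.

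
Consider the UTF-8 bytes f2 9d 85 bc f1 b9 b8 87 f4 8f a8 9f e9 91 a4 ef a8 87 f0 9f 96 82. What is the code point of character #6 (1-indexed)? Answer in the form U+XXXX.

U+1F582

Offset 0: leading byte 0xF2 = 11110010 → 4-byte char #1 = F2 9D 85 BC.
Offset 4: leading byte 0xF1 = 11110001 → 4-byte char #2 = F1 B9 B8 87.
Offset 8: leading byte 0xF4 = 11110100 → 4-byte char #3 = F4 8F A8 9F.
Offset 12: leading byte 0xE9 = 11101001 → 3-byte char #4 = E9 91 A4.
Offset 15: leading byte 0xEF = 11101111 → 3-byte char #5 = EF A8 87.
Offset 18: leading byte 0xF0 = 11110000 → 4-byte char #6 = F0 9F 96 82.
Leading byte 0xF0 = 11110000 matches 11110xxx → 4-byte sequence.
Byte 1: 0xF0 = 11110000, payload 000 (3 bits).
Byte 2: 0x9F = 10011111 (10xxxxxx ✓), payload 011111.
Byte 3: 0x96 = 10010110 (10xxxxxx ✓), payload 010110.
Byte 4: 0x82 = 10000010 (10xxxxxx ✓), payload 000010.
Concatenate: 000011111010110000010 = 0x1F582 (21 bits → U+1F582).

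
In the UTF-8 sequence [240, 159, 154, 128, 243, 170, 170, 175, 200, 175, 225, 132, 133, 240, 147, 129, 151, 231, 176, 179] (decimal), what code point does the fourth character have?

U+1105

Offset 0: leading byte 0xF0 = 11110000 → 4-byte char #1 = F0 9F 9A 80.
Offset 4: leading byte 0xF3 = 11110011 → 4-byte char #2 = F3 AA AA AF.
Offset 8: leading byte 0xC8 = 11001000 → 2-byte char #3 = C8 AF.
Offset 10: leading byte 0xE1 = 11100001 → 3-byte char #4 = E1 84 85.
Leading byte 0xE1 = 11100001 matches 1110xxxx → 3-byte sequence.
Byte 1: 0xE1 = 11100001, payload 0001 (4 bits).
Byte 2: 0x84 = 10000100 (10xxxxxx ✓), payload 000100.
Byte 3: 0x85 = 10000101 (10xxxxxx ✓), payload 000101.
Concatenate: 0001000100000101 = 0x1105 (16 bits → U+1105).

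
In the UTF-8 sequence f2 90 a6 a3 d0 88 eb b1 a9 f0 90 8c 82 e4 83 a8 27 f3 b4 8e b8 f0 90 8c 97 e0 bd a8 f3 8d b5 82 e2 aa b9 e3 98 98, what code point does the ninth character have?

U+0F68

Offset 0: leading byte 0xF2 = 11110010 → 4-byte char #1 = F2 90 A6 A3.
Offset 4: leading byte 0xD0 = 11010000 → 2-byte char #2 = D0 88.
Offset 6: leading byte 0xEB = 11101011 → 3-byte char #3 = EB B1 A9.
Offset 9: leading byte 0xF0 = 11110000 → 4-byte char #4 = F0 90 8C 82.
Offset 13: leading byte 0xE4 = 11100100 → 3-byte char #5 = E4 83 A8.
Offset 16: leading byte 0x27 = 00100111 → 1-byte char #6 = 27.
Offset 17: leading byte 0xF3 = 11110011 → 4-byte char #7 = F3 B4 8E B8.
Offset 21: leading byte 0xF0 = 11110000 → 4-byte char #8 = F0 90 8C 97.
Offset 25: leading byte 0xE0 = 11100000 → 3-byte char #9 = E0 BD A8.
Leading byte 0xE0 = 11100000 matches 1110xxxx → 3-byte sequence.
Byte 1: 0xE0 = 11100000, payload 0000 (4 bits).
Byte 2: 0xBD = 10111101 (10xxxxxx ✓), payload 111101.
Byte 3: 0xA8 = 10101000 (10xxxxxx ✓), payload 101000.
Concatenate: 0000111101101000 = 0xF68 (16 bits → U+0F68).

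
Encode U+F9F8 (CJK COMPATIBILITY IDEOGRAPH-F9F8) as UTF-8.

U+F9F8 = 0xF9F8 = 63992 decimal. In range U+0800–U+FFFF → 3-byte form: 1110xxxx 10xxxxxx 10xxxxxx.
Binary (16 bits): 1111100111111000.
Split 4+6+6: 1111 | 100111 | 111000.
Byte 1: 11101111 = 0xEF.
Byte 2: 10100111 = 0xA7.
Byte 3: 10111000 = 0xB8.

EF A7 B8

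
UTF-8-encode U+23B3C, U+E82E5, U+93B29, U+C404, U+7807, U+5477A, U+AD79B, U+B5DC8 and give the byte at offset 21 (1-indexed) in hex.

0x9D

1-indexed offset 21 is 0-indexed offset 20.
U+23B3C → 4-byte form F0 A3 AC BC at offsets 0–3.
U+E82E5 → 4-byte form F3 A8 8B A5 at offsets 4–7.
U+93B29 → 4-byte form F2 93 AC A9 at offsets 8–11.
U+C404 → 3-byte form EC 90 84 at offsets 12–14.
U+7807 → 3-byte form E7 A0 87 at offsets 15–17.
U+5477A → 4-byte form F1 94 9D BA at offsets 18–21.
Offset 20 falls in char 6's range; it's byte 3 of F1 94 9D BA = 0x9D.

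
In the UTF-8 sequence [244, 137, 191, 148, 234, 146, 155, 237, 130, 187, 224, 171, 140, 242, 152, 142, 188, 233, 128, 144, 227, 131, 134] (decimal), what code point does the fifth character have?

Offset 0: leading byte 0xF4 = 11110100 → 4-byte char #1 = F4 89 BF 94.
Offset 4: leading byte 0xEA = 11101010 → 3-byte char #2 = EA 92 9B.
Offset 7: leading byte 0xED = 11101101 → 3-byte char #3 = ED 82 BB.
Offset 10: leading byte 0xE0 = 11100000 → 3-byte char #4 = E0 AB 8C.
Offset 13: leading byte 0xF2 = 11110010 → 4-byte char #5 = F2 98 8E BC.
Leading byte 0xF2 = 11110010 matches 11110xxx → 4-byte sequence.
Byte 1: 0xF2 = 11110010, payload 010 (3 bits).
Byte 2: 0x98 = 10011000 (10xxxxxx ✓), payload 011000.
Byte 3: 0x8E = 10001110 (10xxxxxx ✓), payload 001110.
Byte 4: 0xBC = 10111100 (10xxxxxx ✓), payload 111100.
Concatenate: 010011000001110111100 = 0x983BC (21 bits → U+983BC).

U+983BC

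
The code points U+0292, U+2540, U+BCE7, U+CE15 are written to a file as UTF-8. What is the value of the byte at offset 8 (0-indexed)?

U+0292 → 2-byte form CA 92 at offsets 0–1.
U+2540 → 3-byte form E2 95 80 at offsets 2–4.
U+BCE7 → 3-byte form EB B3 A7 at offsets 5–7.
U+CE15 → 3-byte form EC B8 95 at offsets 8–10.
Offset 8 falls in char 4's range; it's byte 1 of EC B8 95 = 0xEC.

0xEC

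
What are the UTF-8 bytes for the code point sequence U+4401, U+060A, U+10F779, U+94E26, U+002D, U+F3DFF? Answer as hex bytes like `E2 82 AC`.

E4 90 81 D8 8A F4 8F 9D B9 F2 94 B8 A6 2D F3 B3 B7 BF

U+4401: 3-byte form → E4 90 81.
U+060A: 2-byte form → D8 8A.
U+10F779: 4-byte form → F4 8F 9D B9.
U+94E26: 4-byte form → F2 94 B8 A6.
U+002D: 1-byte form → 2D.
U+F3DFF: 4-byte form → F3 B3 B7 BF.
Concatenated (18 bytes): E4 90 81 D8 8A F4 8F 9D B9 F2 94 B8 A6 2D F3 B3 B7 BF.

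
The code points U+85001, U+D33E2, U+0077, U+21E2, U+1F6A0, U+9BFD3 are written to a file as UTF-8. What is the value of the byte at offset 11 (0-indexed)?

U+85001 → 4-byte form F2 85 80 81 at offsets 0–3.
U+D33E2 → 4-byte form F3 93 8F A2 at offsets 4–7.
U+0077 → 1-byte form 77 at offsets 8–8.
U+21E2 → 3-byte form E2 87 A2 at offsets 9–11.
Offset 11 falls in char 4's range; it's byte 3 of E2 87 A2 = 0xA2.

0xA2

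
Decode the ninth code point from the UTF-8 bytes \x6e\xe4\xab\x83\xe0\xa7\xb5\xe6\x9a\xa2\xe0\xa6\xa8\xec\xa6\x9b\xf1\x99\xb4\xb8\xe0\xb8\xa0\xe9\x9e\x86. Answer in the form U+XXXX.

Offset 0: leading byte 0x6E = 01101110 → 1-byte char #1 = 6E.
Offset 1: leading byte 0xE4 = 11100100 → 3-byte char #2 = E4 AB 83.
Offset 4: leading byte 0xE0 = 11100000 → 3-byte char #3 = E0 A7 B5.
Offset 7: leading byte 0xE6 = 11100110 → 3-byte char #4 = E6 9A A2.
Offset 10: leading byte 0xE0 = 11100000 → 3-byte char #5 = E0 A6 A8.
Offset 13: leading byte 0xEC = 11101100 → 3-byte char #6 = EC A6 9B.
Offset 16: leading byte 0xF1 = 11110001 → 4-byte char #7 = F1 99 B4 B8.
Offset 20: leading byte 0xE0 = 11100000 → 3-byte char #8 = E0 B8 A0.
Offset 23: leading byte 0xE9 = 11101001 → 3-byte char #9 = E9 9E 86.
Leading byte 0xE9 = 11101001 matches 1110xxxx → 3-byte sequence.
Byte 1: 0xE9 = 11101001, payload 1001 (4 bits).
Byte 2: 0x9E = 10011110 (10xxxxxx ✓), payload 011110.
Byte 3: 0x86 = 10000110 (10xxxxxx ✓), payload 000110.
Concatenate: 1001011110000110 = 0x9786 (16 bits → U+9786).

U+9786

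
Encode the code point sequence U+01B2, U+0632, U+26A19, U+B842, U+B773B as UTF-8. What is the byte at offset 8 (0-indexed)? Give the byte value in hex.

0xEB

U+01B2 → 2-byte form C6 B2 at offsets 0–1.
U+0632 → 2-byte form D8 B2 at offsets 2–3.
U+26A19 → 4-byte form F0 A6 A8 99 at offsets 4–7.
U+B842 → 3-byte form EB A1 82 at offsets 8–10.
Offset 8 falls in char 4's range; it's byte 1 of EB A1 82 = 0xEB.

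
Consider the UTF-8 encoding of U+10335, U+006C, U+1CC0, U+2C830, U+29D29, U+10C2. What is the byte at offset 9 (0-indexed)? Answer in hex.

0xAC

U+10335 → 4-byte form F0 90 8C B5 at offsets 0–3.
U+006C → 1-byte form 6C at offsets 4–4.
U+1CC0 → 3-byte form E1 B3 80 at offsets 5–7.
U+2C830 → 4-byte form F0 AC A0 B0 at offsets 8–11.
Offset 9 falls in char 4's range; it's byte 2 of F0 AC A0 B0 = 0xAC.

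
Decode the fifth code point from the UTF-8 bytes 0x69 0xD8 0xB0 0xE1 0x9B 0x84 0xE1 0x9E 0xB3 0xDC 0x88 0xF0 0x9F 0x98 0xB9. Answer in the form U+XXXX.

Offset 0: leading byte 0x69 = 01101001 → 1-byte char #1 = 69.
Offset 1: leading byte 0xD8 = 11011000 → 2-byte char #2 = D8 B0.
Offset 3: leading byte 0xE1 = 11100001 → 3-byte char #3 = E1 9B 84.
Offset 6: leading byte 0xE1 = 11100001 → 3-byte char #4 = E1 9E B3.
Offset 9: leading byte 0xDC = 11011100 → 2-byte char #5 = DC 88.
Leading byte 0xDC = 11011100 matches 110xxxxx → 2-byte sequence.
Byte 1: 0xDC = 11011100, payload 11100 (5 bits).
Byte 2: 0x88 = 10001000 (10xxxxxx ✓), payload 001000.
Concatenate: 11100001000 = 0x708 (11 bits → U+0708).

U+0708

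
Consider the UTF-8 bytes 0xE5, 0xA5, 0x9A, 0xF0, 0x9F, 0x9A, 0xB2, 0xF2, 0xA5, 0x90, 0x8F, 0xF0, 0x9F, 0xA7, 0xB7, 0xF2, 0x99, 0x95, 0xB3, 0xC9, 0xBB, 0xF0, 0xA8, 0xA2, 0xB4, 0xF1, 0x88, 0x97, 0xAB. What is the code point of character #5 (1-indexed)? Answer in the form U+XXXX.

Offset 0: leading byte 0xE5 = 11100101 → 3-byte char #1 = E5 A5 9A.
Offset 3: leading byte 0xF0 = 11110000 → 4-byte char #2 = F0 9F 9A B2.
Offset 7: leading byte 0xF2 = 11110010 → 4-byte char #3 = F2 A5 90 8F.
Offset 11: leading byte 0xF0 = 11110000 → 4-byte char #4 = F0 9F A7 B7.
Offset 15: leading byte 0xF2 = 11110010 → 4-byte char #5 = F2 99 95 B3.
Leading byte 0xF2 = 11110010 matches 11110xxx → 4-byte sequence.
Byte 1: 0xF2 = 11110010, payload 010 (3 bits).
Byte 2: 0x99 = 10011001 (10xxxxxx ✓), payload 011001.
Byte 3: 0x95 = 10010101 (10xxxxxx ✓), payload 010101.
Byte 4: 0xB3 = 10110011 (10xxxxxx ✓), payload 110011.
Concatenate: 010011001010101110011 = 0x99573 (21 bits → U+99573).

U+99573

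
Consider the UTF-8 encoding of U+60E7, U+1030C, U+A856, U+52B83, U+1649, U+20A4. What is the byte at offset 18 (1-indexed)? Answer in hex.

0xE2

1-indexed offset 18 is 0-indexed offset 17.
U+60E7 → 3-byte form E6 83 A7 at offsets 0–2.
U+1030C → 4-byte form F0 90 8C 8C at offsets 3–6.
U+A856 → 3-byte form EA A1 96 at offsets 7–9.
U+52B83 → 4-byte form F1 92 AE 83 at offsets 10–13.
U+1649 → 3-byte form E1 99 89 at offsets 14–16.
U+20A4 → 3-byte form E2 82 A4 at offsets 17–19.
Offset 17 falls in char 6's range; it's byte 1 of E2 82 A4 = 0xE2.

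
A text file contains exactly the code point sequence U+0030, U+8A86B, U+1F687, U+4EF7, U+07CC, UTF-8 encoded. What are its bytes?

30 F2 8A A1 AB F0 9F 9A 87 E4 BB B7 DF 8C

U+0030: 1-byte form → 30.
U+8A86B: 4-byte form → F2 8A A1 AB.
U+1F687: 4-byte form → F0 9F 9A 87.
U+4EF7: 3-byte form → E4 BB B7.
U+07CC: 2-byte form → DF 8C.
Concatenated (14 bytes): 30 F2 8A A1 AB F0 9F 9A 87 E4 BB B7 DF 8C.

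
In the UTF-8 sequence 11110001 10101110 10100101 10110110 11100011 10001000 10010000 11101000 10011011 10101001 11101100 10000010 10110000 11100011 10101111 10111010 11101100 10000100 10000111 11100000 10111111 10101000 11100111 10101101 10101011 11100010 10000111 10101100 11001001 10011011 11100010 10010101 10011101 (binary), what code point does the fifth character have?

U+3BFA

Offset 0: leading byte 0xF1 = 11110001 → 4-byte char #1 = F1 AE A5 B6.
Offset 4: leading byte 0xE3 = 11100011 → 3-byte char #2 = E3 88 90.
Offset 7: leading byte 0xE8 = 11101000 → 3-byte char #3 = E8 9B A9.
Offset 10: leading byte 0xEC = 11101100 → 3-byte char #4 = EC 82 B0.
Offset 13: leading byte 0xE3 = 11100011 → 3-byte char #5 = E3 AF BA.
Leading byte 0xE3 = 11100011 matches 1110xxxx → 3-byte sequence.
Byte 1: 0xE3 = 11100011, payload 0011 (4 bits).
Byte 2: 0xAF = 10101111 (10xxxxxx ✓), payload 101111.
Byte 3: 0xBA = 10111010 (10xxxxxx ✓), payload 111010.
Concatenate: 0011101111111010 = 0x3BFA (16 bits → U+3BFA).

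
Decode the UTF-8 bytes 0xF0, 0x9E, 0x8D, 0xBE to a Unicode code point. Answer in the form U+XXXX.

U+1E37E

Leading byte 0xF0 = 11110000 matches 11110xxx → 4-byte sequence.
Byte 1: 0xF0 = 11110000, payload 000 (3 bits).
Byte 2: 0x9E = 10011110 (10xxxxxx ✓), payload 011110.
Byte 3: 0x8D = 10001101 (10xxxxxx ✓), payload 001101.
Byte 4: 0xBE = 10111110 (10xxxxxx ✓), payload 111110.
Concatenate: 000011110001101111110 = 0x1E37E (21 bits → U+1E37E).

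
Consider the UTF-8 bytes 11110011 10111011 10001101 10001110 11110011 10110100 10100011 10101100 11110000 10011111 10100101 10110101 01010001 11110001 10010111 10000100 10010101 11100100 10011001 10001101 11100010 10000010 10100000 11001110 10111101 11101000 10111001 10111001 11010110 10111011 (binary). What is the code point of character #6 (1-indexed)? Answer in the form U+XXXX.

Offset 0: leading byte 0xF3 = 11110011 → 4-byte char #1 = F3 BB 8D 8E.
Offset 4: leading byte 0xF3 = 11110011 → 4-byte char #2 = F3 B4 A3 AC.
Offset 8: leading byte 0xF0 = 11110000 → 4-byte char #3 = F0 9F A5 B5.
Offset 12: leading byte 0x51 = 01010001 → 1-byte char #4 = 51.
Offset 13: leading byte 0xF1 = 11110001 → 4-byte char #5 = F1 97 84 95.
Offset 17: leading byte 0xE4 = 11100100 → 3-byte char #6 = E4 99 8D.
Leading byte 0xE4 = 11100100 matches 1110xxxx → 3-byte sequence.
Byte 1: 0xE4 = 11100100, payload 0100 (4 bits).
Byte 2: 0x99 = 10011001 (10xxxxxx ✓), payload 011001.
Byte 3: 0x8D = 10001101 (10xxxxxx ✓), payload 001101.
Concatenate: 0100011001001101 = 0x464D (16 bits → U+464D).

U+464D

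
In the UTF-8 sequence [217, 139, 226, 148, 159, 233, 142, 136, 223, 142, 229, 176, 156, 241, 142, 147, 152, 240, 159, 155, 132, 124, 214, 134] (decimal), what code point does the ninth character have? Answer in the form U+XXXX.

U+0586

Offset 0: leading byte 0xD9 = 11011001 → 2-byte char #1 = D9 8B.
Offset 2: leading byte 0xE2 = 11100010 → 3-byte char #2 = E2 94 9F.
Offset 5: leading byte 0xE9 = 11101001 → 3-byte char #3 = E9 8E 88.
Offset 8: leading byte 0xDF = 11011111 → 2-byte char #4 = DF 8E.
Offset 10: leading byte 0xE5 = 11100101 → 3-byte char #5 = E5 B0 9C.
Offset 13: leading byte 0xF1 = 11110001 → 4-byte char #6 = F1 8E 93 98.
Offset 17: leading byte 0xF0 = 11110000 → 4-byte char #7 = F0 9F 9B 84.
Offset 21: leading byte 0x7C = 01111100 → 1-byte char #8 = 7C.
Offset 22: leading byte 0xD6 = 11010110 → 2-byte char #9 = D6 86.
Leading byte 0xD6 = 11010110 matches 110xxxxx → 2-byte sequence.
Byte 1: 0xD6 = 11010110, payload 10110 (5 bits).
Byte 2: 0x86 = 10000110 (10xxxxxx ✓), payload 000110.
Concatenate: 10110000110 = 0x586 (11 bits → U+0586).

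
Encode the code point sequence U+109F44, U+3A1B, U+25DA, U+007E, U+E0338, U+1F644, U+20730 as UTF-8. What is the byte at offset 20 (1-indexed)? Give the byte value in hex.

0xF0

1-indexed offset 20 is 0-indexed offset 19.
U+109F44 → 4-byte form F4 89 BD 84 at offsets 0–3.
U+3A1B → 3-byte form E3 A8 9B at offsets 4–6.
U+25DA → 3-byte form E2 97 9A at offsets 7–9.
U+007E → 1-byte form 7E at offsets 10–10.
U+E0338 → 4-byte form F3 A0 8C B8 at offsets 11–14.
U+1F644 → 4-byte form F0 9F 99 84 at offsets 15–18.
U+20730 → 4-byte form F0 A0 9C B0 at offsets 19–22.
Offset 19 falls in char 7's range; it's byte 1 of F0 A0 9C B0 = 0xF0.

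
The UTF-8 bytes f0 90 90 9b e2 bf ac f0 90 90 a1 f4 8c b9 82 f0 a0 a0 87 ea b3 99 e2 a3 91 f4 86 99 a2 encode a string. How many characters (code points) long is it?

Byte at offset 0: 0xF0 = 11110000 → 4-byte char (#1). Advance 4.
Byte at offset 4: 0xE2 = 11100010 → 3-byte char (#2). Advance 3.
Byte at offset 7: 0xF0 = 11110000 → 4-byte char (#3). Advance 4.
Byte at offset 11: 0xF4 = 11110100 → 4-byte char (#4). Advance 4.
Byte at offset 15: 0xF0 = 11110000 → 4-byte char (#5). Advance 4.
Byte at offset 19: 0xEA = 11101010 → 3-byte char (#6). Advance 3.
Byte at offset 22: 0xE2 = 11100010 → 3-byte char (#7). Advance 3.
Byte at offset 25: 0xF4 = 11110100 → 4-byte char (#8). Advance 4.
Reached end at offset 29 after 8 code points.

8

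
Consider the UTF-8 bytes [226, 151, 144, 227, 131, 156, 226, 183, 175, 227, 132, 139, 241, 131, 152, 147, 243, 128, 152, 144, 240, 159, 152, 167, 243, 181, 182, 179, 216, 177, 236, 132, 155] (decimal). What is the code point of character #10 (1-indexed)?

Offset 0: leading byte 0xE2 = 11100010 → 3-byte char #1 = E2 97 90.
Offset 3: leading byte 0xE3 = 11100011 → 3-byte char #2 = E3 83 9C.
Offset 6: leading byte 0xE2 = 11100010 → 3-byte char #3 = E2 B7 AF.
Offset 9: leading byte 0xE3 = 11100011 → 3-byte char #4 = E3 84 8B.
Offset 12: leading byte 0xF1 = 11110001 → 4-byte char #5 = F1 83 98 93.
Offset 16: leading byte 0xF3 = 11110011 → 4-byte char #6 = F3 80 98 90.
Offset 20: leading byte 0xF0 = 11110000 → 4-byte char #7 = F0 9F 98 A7.
Offset 24: leading byte 0xF3 = 11110011 → 4-byte char #8 = F3 B5 B6 B3.
Offset 28: leading byte 0xD8 = 11011000 → 2-byte char #9 = D8 B1.
Offset 30: leading byte 0xEC = 11101100 → 3-byte char #10 = EC 84 9B.
Leading byte 0xEC = 11101100 matches 1110xxxx → 3-byte sequence.
Byte 1: 0xEC = 11101100, payload 1100 (4 bits).
Byte 2: 0x84 = 10000100 (10xxxxxx ✓), payload 000100.
Byte 3: 0x9B = 10011011 (10xxxxxx ✓), payload 011011.
Concatenate: 1100000100011011 = 0xC11B (16 bits → U+C11B).

U+C11B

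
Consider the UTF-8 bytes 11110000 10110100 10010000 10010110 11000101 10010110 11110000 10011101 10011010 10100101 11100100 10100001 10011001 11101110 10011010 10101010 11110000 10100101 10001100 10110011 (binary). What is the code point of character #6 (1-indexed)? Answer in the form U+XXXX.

Offset 0: leading byte 0xF0 = 11110000 → 4-byte char #1 = F0 B4 90 96.
Offset 4: leading byte 0xC5 = 11000101 → 2-byte char #2 = C5 96.
Offset 6: leading byte 0xF0 = 11110000 → 4-byte char #3 = F0 9D 9A A5.
Offset 10: leading byte 0xE4 = 11100100 → 3-byte char #4 = E4 A1 99.
Offset 13: leading byte 0xEE = 11101110 → 3-byte char #5 = EE 9A AA.
Offset 16: leading byte 0xF0 = 11110000 → 4-byte char #6 = F0 A5 8C B3.
Leading byte 0xF0 = 11110000 matches 11110xxx → 4-byte sequence.
Byte 1: 0xF0 = 11110000, payload 000 (3 bits).
Byte 2: 0xA5 = 10100101 (10xxxxxx ✓), payload 100101.
Byte 3: 0x8C = 10001100 (10xxxxxx ✓), payload 001100.
Byte 4: 0xB3 = 10110011 (10xxxxxx ✓), payload 110011.
Concatenate: 000100101001100110011 = 0x25333 (21 bits → U+25333).

U+25333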